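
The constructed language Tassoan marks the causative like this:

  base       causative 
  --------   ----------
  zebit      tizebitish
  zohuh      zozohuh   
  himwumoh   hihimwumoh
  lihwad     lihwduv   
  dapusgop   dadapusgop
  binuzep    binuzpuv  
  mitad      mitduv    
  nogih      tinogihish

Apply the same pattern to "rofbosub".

binuzep and dapusgop both end in -p yet inflect differently (binuzpuv, dadapusgop), so the final letter is not what conditions the rule; the last vowel is.
"rofbosub" has last vowel 'u'. The one such stem in the data (zohuh → zozohuh) repeats the first consonant+vowel as a prefix (as do dapusgop, himwumoh), so the same rule applies.
So rofbosub → rorofbosub.

rorofbosub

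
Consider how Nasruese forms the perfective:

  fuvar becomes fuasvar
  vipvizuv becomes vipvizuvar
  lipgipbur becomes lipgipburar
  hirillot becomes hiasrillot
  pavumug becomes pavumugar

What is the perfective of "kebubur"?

kebuburar

lipgipbur and fuvar both end in -r yet inflect differently (lipgipburar, fuasvar), so the final letter is not what conditions the rule; the last vowel is.
"kebubur" has last vowel 'u'. The stems whose last vowel is 'u' (pavumug → pavumugar, vipvizuv → vipvizuvar, lipgipbur → lipgipburar) add -ar.
So kebubur → kebuburar.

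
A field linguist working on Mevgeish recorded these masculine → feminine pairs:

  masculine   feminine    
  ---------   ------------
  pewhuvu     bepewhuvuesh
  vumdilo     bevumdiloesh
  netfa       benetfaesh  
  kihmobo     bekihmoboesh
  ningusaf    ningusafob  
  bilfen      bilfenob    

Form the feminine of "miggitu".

"miggitu" ends in a vowel. The stems ending in a vowel (pewhuvu → bepewhuvuesh, vumdilo → bevumdiloesh, netfa → benetfaesh) add be- … -esh around the stem.
So miggitu → bemiggituesh.

bemiggituesh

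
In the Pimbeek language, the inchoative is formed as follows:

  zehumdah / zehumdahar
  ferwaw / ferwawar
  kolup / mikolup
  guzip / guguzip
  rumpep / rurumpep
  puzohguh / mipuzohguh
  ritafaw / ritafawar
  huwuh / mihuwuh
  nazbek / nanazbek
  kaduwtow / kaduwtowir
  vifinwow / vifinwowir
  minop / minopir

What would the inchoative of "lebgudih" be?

puzohguh and zehumdah both end in -h yet inflect differently (mipuzohguh, zehumdahar), so the final letter is not what conditions the rule; the last vowel is.
"lebgudih" has last vowel 'i'. The one such stem in the data (guzip → guguzip) repeats the first consonant+vowel as a prefix (as do nazbek, rumpep), so the same rule applies.
The other patterns: stems whose last vowel is 'u' add the prefix mi-; stems whose last vowel is 'a' add -ar; stems whose last vowel is 'o' add -ir.
So lebgudih → lelebgudih.

lelebgudih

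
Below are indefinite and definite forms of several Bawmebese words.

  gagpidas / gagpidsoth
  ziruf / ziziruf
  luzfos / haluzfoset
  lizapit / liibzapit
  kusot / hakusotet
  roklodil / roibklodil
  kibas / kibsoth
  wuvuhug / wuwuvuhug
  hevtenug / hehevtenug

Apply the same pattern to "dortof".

hadortofet

"dortof" has last vowel 'o'. The stems whose last vowel is 'o' (luzfos → haluzfoset, kusot → hakusotet) add ha- … -et around the stem.
So dortof → hadortofet.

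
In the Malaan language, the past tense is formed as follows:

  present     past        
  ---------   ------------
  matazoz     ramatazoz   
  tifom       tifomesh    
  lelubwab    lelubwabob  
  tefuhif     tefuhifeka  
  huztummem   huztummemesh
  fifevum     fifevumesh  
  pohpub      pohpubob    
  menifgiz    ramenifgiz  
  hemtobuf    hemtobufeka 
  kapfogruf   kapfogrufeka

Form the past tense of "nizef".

nizefeka

menifgiz and tefuhif both have last vowel 'i' yet inflect differently (ramenifgiz, tefuhifeka), so the last vowel is not what conditions the rule; the final letter is.
"nizef" ends in -f. The stems ending in -f (tefuhif → tefuhifeka, hemtobuf → hemtobufeka, kapfogruf → kapfogrufeka) add -eka.
The other patterns: stems ending in -z add the prefix ra-; stems ending in -m add -esh; stems ending in -b add -ob.
So nizef → nizefeka.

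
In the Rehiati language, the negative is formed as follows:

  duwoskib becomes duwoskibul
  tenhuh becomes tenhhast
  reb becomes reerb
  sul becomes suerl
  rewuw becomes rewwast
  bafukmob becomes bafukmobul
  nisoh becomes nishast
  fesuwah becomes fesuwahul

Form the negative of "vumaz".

tenhuh and fesuwah both end in -h yet inflect differently (tenhhast, fesuwahul), so the final letter is not what conditions the rule; the number of vowels is.
"vumaz" has 2 vowels. The stems with 2 vowels (rewuw → rewwast, tenhuh → tenhhast, nisoh → nishast) delete the last vowel and add -ast.
The other patterns: stems with 1 vowel insert -er- after the first vowel; stems with 3 vowels add -ul.
So vumaz → vumzast.

vumzast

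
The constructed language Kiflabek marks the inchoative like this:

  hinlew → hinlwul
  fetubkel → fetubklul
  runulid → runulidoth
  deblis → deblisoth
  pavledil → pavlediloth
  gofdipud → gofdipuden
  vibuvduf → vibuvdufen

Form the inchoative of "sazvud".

fetubkel and pavledil both end in -l yet inflect differently (fetubklul, pavlediloth), so the final letter is not what conditions the rule; the last vowel is.
"sazvud" has last vowel 'u'. The stems whose last vowel is 'u' (gofdipud → gofdipuden, vibuvduf → vibuvdufen) add -en.
So sazvud → sazvuden.

sazvuden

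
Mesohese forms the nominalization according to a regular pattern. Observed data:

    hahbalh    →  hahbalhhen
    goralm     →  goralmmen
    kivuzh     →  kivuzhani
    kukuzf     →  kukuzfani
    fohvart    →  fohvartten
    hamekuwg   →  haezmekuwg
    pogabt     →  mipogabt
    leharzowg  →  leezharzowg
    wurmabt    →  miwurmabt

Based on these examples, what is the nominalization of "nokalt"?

kivuzh and hahbalh both end in -h yet inflect differently (kivuzhani, hahbalhhen), so the final letter is not what conditions the rule; the second-to-last letter is.
"nokalt" has second-to-last letter 'l'. The stems whose second-to-last letter is 'l' (hahbalh → hahbalhhen, goralm → goralmmen) double the final consonant and add -en.
So nokalt → nokaltten.

nokaltten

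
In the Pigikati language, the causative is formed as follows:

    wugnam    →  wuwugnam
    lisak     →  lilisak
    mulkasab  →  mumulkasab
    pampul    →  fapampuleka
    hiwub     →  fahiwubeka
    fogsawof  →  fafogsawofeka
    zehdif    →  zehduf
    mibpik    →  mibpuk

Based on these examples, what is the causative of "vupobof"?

favupobofeka

mulkasab and hiwub both end in -b yet inflect differently (mumulkasab, fahiwubeka), so the final letter is not what conditions the rule; the last vowel is.
"vupobof" has last vowel 'o'. The one such stem in the data (fogsawof → fafogsawofeka) adds fa- … -eka around the stem, so the same rule applies.
So vupobof → favupobofeka.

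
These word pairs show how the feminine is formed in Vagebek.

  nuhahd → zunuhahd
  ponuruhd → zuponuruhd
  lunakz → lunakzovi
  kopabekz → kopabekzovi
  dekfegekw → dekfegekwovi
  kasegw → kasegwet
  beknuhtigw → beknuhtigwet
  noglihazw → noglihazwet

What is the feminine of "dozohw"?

zudozohw

dekfegekw and kasegw both end in -w yet inflect differently (dekfegekwovi, kasegwet), so the final letter is not what conditions the rule; the second-to-last letter is.
"dozohw" has second-to-last letter 'h'. The stems whose second-to-last letter is 'h' (nuhahd → zunuhahd, ponuruhd → zuponuruhd) add the prefix zu-.
The other patterns: stems whose second-to-last letter is 'k' add -ovi; stems whose second-to-last letter is 'g' or 'z' add -et.
So dozohw → zudozohw.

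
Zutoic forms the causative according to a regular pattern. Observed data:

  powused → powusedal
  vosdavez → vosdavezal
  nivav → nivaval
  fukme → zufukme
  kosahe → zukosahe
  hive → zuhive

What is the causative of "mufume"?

zumufume

powused and fukme both have last vowel 'e' yet inflect differently (powusedal, zufukme), so the last vowel is not what conditions the rule; whether the stem ends in a vowel or a consonant is.
"mufume" ends in a vowel. The stems ending in a vowel (fukme → zufukme, kosahe → zukosahe, hive → zuhive) add the prefix zu-.
So mufume → zumufume.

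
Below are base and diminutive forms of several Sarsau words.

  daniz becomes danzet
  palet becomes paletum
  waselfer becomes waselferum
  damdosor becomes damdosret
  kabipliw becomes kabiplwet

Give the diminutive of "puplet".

pupletum

waselfer and damdosor both end in -r yet inflect differently (waselferum, damdosret), so the final letter is not what conditions the rule; the last vowel is.
"puplet" has last vowel 'e'. The stems whose last vowel is 'e' (waselfer → waselferum, palet → paletum) add -um.
So puplet → pupletum.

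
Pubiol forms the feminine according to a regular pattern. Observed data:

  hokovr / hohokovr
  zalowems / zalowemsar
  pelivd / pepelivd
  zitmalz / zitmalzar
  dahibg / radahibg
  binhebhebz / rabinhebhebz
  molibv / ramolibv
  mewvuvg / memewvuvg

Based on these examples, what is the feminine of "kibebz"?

rakibebz

"kibebz" has second-to-last letter 'b'. The stems whose second-to-last letter is 'b' (binhebhebz → rabinhebhebz, molibv → ramolibv, dahibg → radahibg) add the prefix ra-.
The other patterns: stems whose second-to-last letter is 'v' repeat the first consonant+vowel as a prefix; stems whose second-to-last letter is 'l' or 'm' add -ar.
So kibebz → rakibebz.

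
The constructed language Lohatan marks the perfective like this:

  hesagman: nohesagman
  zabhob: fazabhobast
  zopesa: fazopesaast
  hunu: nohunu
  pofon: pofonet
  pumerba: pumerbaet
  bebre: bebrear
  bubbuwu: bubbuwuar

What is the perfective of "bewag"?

bewagar

"bewag" begins with b-. The stems beginning with b- (bebre → bebrear, bubbuwu → bubbuwuar) add -ar.
The other patterns: stems beginning with z- add fa- … -ast around the stem; stems beginning with p- add -et; stems beginning with h- add the prefix no-.
So bewag → bewagar.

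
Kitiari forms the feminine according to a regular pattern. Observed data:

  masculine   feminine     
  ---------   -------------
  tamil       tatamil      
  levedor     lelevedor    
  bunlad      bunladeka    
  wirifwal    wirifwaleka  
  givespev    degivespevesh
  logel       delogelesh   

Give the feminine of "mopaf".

mopafeka

wirifwal and logel both end in -l yet inflect differently (wirifwaleka, delogelesh), so the final letter is not what conditions the rule; the last vowel is.
"mopaf" has last vowel 'a'. The stems whose last vowel is 'a' (wirifwal → wirifwaleka, bunlad → bunladeka) add -eka.
The other patterns: stems whose last vowel is 'e' add de- … -esh around the stem; stems whose last vowel is 'i' or 'o' repeat the first consonant+vowel as a prefix.
So mopaf → mopafeka.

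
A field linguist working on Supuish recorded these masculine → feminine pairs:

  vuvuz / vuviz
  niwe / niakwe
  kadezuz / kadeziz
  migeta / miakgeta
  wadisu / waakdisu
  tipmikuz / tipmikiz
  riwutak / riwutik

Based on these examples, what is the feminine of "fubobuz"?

fubobiz

riwutak and migeta both have last vowel 'a' yet inflect differently (riwutik, miakgeta), so the last vowel is not what conditions the rule; whether the stem ends in a vowel or a consonant is.
"fubobuz" ends in a consonant. The stems ending in a consonant (vuvuz → vuviz, tipmikuz → tipmikiz, kadezuz → kadeziz) change the last vowel to 'i'.
So fubobuz → fubobiz.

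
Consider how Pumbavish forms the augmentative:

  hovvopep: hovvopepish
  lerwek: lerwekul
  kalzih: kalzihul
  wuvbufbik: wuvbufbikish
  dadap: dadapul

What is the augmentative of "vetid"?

dadap and hovvopep both end in -p yet inflect differently (dadapul, hovvopepish), so the final letter is not what conditions the rule; the number of vowels is.
"vetid" has 2 vowels. The stems with 2 vowels (lerwek → lerwekul, kalzih → kalzihul, dadap → dadapul) add -ul.
So vetid → vetidul.

vetidul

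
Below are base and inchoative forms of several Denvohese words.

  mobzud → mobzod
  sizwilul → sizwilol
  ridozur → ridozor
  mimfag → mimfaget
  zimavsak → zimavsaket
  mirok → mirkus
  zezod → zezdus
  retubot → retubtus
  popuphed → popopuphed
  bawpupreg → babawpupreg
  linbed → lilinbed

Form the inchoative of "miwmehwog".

miwmehwgus

zimavsak and mirok both end in -k yet inflect differently (zimavsaket, mirkus), so the final letter is not what conditions the rule; the last vowel is.
"miwmehwog" has last vowel 'o'. The stems whose last vowel is 'o' (mirok → mirkus, zezod → zezdus, retubot → retubtus) delete the last vowel and add -us.
The other patterns: stems whose last vowel is 'u' change the last vowel to 'o'; stems whose last vowel is 'a' add -et; stems whose last vowel is 'e' repeat the first consonant+vowel as a prefix.
So miwmehwog → miwmehwgus.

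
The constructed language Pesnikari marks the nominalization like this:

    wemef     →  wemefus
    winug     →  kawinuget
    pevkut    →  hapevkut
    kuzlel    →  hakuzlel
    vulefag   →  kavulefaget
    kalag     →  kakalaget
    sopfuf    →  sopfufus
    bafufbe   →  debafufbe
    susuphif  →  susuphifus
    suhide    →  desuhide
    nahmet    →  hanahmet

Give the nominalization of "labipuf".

"labipuf" ends in -f. The stems ending in -f (wemef → wemefus, susuphif → susuphifus, sopfuf → sopfufus) add -us.
The other patterns: stems ending in -g add ka- … -et around the stem; stems ending in -l or -t add the prefix ha-; stems ending in -e add the prefix de-.
So labipuf → labipufus.

labipufus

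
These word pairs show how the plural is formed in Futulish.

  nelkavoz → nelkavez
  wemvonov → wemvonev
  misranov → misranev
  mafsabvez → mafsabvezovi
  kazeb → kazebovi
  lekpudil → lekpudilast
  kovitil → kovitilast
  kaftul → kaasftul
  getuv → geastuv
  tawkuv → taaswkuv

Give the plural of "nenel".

"nenel" has last vowel 'e'. The stems whose last vowel is 'e' (mafsabvez → mafsabvezovi, kazeb → kazebovi) add -ovi.
The other patterns: stems whose last vowel is 'o' change the last vowel to 'e'; stems whose last vowel is 'i' add -ast; stems whose last vowel is 'u' insert -as- after the first vowel.
So nenel → nenelovi.

nenelovi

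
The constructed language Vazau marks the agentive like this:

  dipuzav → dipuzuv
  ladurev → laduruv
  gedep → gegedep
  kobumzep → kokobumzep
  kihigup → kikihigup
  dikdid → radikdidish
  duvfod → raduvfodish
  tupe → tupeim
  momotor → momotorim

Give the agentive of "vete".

veteim

ladurev and gedep both have last vowel 'e' yet inflect differently (laduruv, gegedep), so the last vowel is not what conditions the rule; the final letter is.
"vete" ends in -e. The one such stem in the data (tupe → tupeim) adds -im, so the same rule applies.
So vete → veteim.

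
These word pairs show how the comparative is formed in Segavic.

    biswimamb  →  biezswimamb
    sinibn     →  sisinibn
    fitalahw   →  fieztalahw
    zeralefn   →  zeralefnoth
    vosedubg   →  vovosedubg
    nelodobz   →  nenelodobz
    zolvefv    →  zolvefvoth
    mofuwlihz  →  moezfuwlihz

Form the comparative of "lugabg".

sinibn and zeralefn both end in -n yet inflect differently (sisinibn, zeralefnoth), so the final letter is not what conditions the rule; the second-to-last letter is.
"lugabg" has second-to-last letter 'b'. The stems whose second-to-last letter is 'b' (nelodobz → nenelodobz, sinibn → sisinibn, vosedubg → vovosedubg) repeat the first consonant+vowel as a prefix.
So lugabg → lulugabg.

lulugabg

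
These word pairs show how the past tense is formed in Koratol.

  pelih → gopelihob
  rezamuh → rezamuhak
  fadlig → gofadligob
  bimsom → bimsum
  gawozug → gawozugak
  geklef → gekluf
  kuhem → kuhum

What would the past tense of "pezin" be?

fadlig and gawozug both end in -g yet inflect differently (gofadligob, gawozugak), so the final letter is not what conditions the rule; the last vowel is.
"pezin" has last vowel 'i'. The stems whose last vowel is 'i' (pelih → gopelihob, fadlig → gofadligob) add go- … -ob around the stem.
The other patterns: stems whose last vowel is 'u' add -ak; stems whose last vowel is 'e' or 'o' change the last vowel to 'u'.
So pezin → gopezinob.

gopezinob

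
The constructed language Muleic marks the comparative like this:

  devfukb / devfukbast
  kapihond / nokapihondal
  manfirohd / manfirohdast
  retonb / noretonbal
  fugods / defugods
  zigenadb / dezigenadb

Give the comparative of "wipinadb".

dewipinadb

zigenadb and retonb both end in -b yet inflect differently (dezigenadb, noretonbal), so the final letter is not what conditions the rule; the second-to-last letter is.
"wipinadb" has second-to-last letter 'd'. The stems whose second-to-last letter is 'd' (zigenadb → dezigenadb, fugods → defugods) add the prefix de-.
So wipinadb → dewipinadb.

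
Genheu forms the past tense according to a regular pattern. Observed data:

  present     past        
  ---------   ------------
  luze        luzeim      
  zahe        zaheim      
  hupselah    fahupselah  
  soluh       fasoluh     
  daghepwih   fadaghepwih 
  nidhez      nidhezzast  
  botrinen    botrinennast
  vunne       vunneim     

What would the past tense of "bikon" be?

vunne and nidhez both have last vowel 'e' yet inflect differently (vunneim, nidhezzast), so the last vowel is not what conditions the rule; the final letter is.
"bikon" ends in -n. The one such stem in the data (botrinen → botrinennast) doubles the final consonant and adds -ast (as does nidhez), so the same rule applies.
The other patterns: stems ending in -e add -im; stems ending in -h add the prefix fa-.
So bikon → bikonnast.

bikonnast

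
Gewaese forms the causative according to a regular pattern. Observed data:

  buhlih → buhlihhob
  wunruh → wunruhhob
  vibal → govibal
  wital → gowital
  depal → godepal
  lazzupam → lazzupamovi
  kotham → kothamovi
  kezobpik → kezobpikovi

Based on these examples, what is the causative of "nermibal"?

vibal and lazzupam both have last vowel 'a' yet inflect differently (govibal, lazzupamovi), so the last vowel is not what conditions the rule; the final letter is.
"nermibal" ends in -l. The stems ending in -l (vibal → govibal, wital → gowital, depal → godepal) add the prefix go-.
The other patterns: stems ending in -h double the final consonant and add -ob; stems ending in -k or -m add -ovi.
So nermibal → gonermibal.

gonermibal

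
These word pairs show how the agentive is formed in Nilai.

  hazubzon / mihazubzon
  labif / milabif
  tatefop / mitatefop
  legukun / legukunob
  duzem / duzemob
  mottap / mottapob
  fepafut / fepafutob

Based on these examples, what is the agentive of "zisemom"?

mizisemom

"zisemom" has last vowel 'o'. The stems whose last vowel is 'o' (hazubzon → mihazubzon, tatefop → mitatefop) add the prefix mi-.
The other pattern: stems whose last vowel is 'a', 'e' or 'u' add -ob.
So zisemom → mizisemom.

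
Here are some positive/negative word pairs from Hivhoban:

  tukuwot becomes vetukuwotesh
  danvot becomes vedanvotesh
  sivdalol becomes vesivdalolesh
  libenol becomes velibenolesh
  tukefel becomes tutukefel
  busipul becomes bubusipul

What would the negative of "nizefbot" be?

sivdalol and tukefel both end in -l yet inflect differently (vesivdalolesh, tutukefel), so the final letter is not what conditions the rule; the last vowel is.
"nizefbot" has last vowel 'o'. The stems whose last vowel is 'o' (tukuwot → vetukuwotesh, danvot → vedanvotesh, sivdalol → vesivdalolesh) add ve- … -esh around the stem.
The other pattern: stems whose last vowel is 'e' or 'u' repeat the first consonant+vowel as a prefix.
So nizefbot → venizefbotesh.

venizefbotesh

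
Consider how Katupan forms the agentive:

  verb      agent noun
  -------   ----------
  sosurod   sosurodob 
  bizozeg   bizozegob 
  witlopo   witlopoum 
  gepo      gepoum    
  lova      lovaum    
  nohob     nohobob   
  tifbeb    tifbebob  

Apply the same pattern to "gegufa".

gegufaum

sosurod and gepo both have last vowel 'o' yet inflect differently (sosurodob, gepoum), so the last vowel is not what conditions the rule; whether the stem ends in a vowel or a consonant is.
"gegufa" ends in a vowel. The stems ending in a vowel (lova → lovaum, gepo → gepoum, witlopo → witlopoum) add -um.
The other pattern: stems ending in a consonant add -ob.
So gegufa → gegufaum.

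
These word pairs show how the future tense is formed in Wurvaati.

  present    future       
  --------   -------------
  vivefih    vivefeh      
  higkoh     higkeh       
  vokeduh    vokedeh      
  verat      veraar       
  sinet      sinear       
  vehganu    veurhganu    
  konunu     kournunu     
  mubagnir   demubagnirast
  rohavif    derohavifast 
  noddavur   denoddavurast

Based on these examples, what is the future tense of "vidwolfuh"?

vidwolfeh

vokeduh and vehganu both have last vowel 'u' yet inflect differently (vokedeh, veurhganu), so the last vowel is not what conditions the rule; the final letter is.
"vidwolfuh" ends in -h. The stems ending in -h (vivefih → vivefeh, higkoh → higkeh, vokeduh → vokedeh) change the last vowel to 'e'.
So vidwolfuh → vidwolfeh.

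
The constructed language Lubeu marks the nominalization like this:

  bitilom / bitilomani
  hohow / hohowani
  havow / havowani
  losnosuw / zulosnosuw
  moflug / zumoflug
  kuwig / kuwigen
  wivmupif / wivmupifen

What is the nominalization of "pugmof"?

hohow and losnosuw both end in -w yet inflect differently (hohowani, zulosnosuw), so the final letter is not what conditions the rule; the last vowel is.
"pugmof" has last vowel 'o'. The stems whose last vowel is 'o' (bitilom → bitilomani, hohow → hohowani, havow → havowani) add -ani.
So pugmof → pugmofani.

pugmofani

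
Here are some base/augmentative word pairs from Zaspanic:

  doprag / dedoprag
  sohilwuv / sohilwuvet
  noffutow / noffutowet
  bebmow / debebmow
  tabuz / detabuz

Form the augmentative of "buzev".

debuzev

noffutow and bebmow both end in -w yet inflect differently (noffutowet, debebmow), so the final letter is not what conditions the rule; the number of vowels is.
"buzev" has 2 vowels. The stems with 2 vowels (doprag → dedoprag, tabuz → detabuz, bebmow → debebmow) add the prefix de-.
The other pattern: stems with 3 vowels add -et.
So buzev → debuzev.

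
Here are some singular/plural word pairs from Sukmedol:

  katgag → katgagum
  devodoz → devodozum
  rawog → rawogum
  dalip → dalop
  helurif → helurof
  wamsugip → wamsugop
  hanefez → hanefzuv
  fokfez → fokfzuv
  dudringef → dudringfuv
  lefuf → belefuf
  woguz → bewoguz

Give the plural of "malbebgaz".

malbebgazum

devodoz and hanefez both end in -z yet inflect differently (devodozum, hanefzuv), so the final letter is not what conditions the rule; the last vowel is.
"malbebgaz" has last vowel 'a'. The one such stem in the data (katgag → katgagum) adds -um, so the same rule applies.
The other patterns: stems whose last vowel is 'i' change the last vowel to 'o'; stems whose last vowel is 'e' delete the last vowel and add -uv; stems whose last vowel is 'u' add the prefix be-.
So malbebgaz → malbebgazum.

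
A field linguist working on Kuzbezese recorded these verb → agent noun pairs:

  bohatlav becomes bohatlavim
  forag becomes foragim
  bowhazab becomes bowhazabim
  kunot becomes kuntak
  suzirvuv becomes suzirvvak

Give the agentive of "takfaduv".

takfadvak

bohatlav and suzirvuv both end in -v yet inflect differently (bohatlavim, suzirvvak), so the final letter is not what conditions the rule; the last vowel is.
"takfaduv" has last vowel 'u'. The one such stem in the data (suzirvuv → suzirvvak) deletes the last vowel and adds -ak (as does kunot), so the same rule applies.
The other pattern: stems whose last vowel is 'a' add -im.
So takfaduv → takfadvak.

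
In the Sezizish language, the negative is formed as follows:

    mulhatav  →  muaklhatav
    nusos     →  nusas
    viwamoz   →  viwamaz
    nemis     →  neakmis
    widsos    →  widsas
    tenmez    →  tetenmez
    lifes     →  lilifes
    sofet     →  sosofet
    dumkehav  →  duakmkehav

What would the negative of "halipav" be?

lifes and nusos both end in -s yet inflect differently (lilifes, nusas), so the final letter is not what conditions the rule; the last vowel is.
"halipav" has last vowel 'a'. The stems whose last vowel is 'a' (mulhatav → muaklhatav, dumkehav → duakmkehav) insert -ak- after the first vowel.
So halipav → haaklipav.

haaklipav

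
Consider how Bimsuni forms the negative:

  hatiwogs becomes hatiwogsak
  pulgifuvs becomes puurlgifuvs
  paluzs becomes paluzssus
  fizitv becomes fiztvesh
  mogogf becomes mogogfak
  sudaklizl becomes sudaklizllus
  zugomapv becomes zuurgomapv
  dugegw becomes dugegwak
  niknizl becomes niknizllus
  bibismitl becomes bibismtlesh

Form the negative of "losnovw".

"losnovw" has second-to-last letter 'v'. The one such stem in the data (pulgifuvs → puurlgifuvs) inserts -ur- after the first vowel (as does zugomapv), so the same rule applies.
So losnovw → loursnovw.

loursnovw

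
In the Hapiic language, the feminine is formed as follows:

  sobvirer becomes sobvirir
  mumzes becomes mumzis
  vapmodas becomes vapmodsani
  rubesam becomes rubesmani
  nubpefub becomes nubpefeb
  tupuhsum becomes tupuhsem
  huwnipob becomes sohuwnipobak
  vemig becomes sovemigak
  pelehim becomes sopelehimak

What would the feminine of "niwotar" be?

"niwotar" has last vowel 'a'. The stems whose last vowel is 'a' (vapmodas → vapmodsani, rubesam → rubesmani) delete the last vowel and add -ani.
The other patterns: stems whose last vowel is 'e' change the last vowel to 'i'; stems whose last vowel is 'u' change the last vowel to 'e'; stems whose last vowel is 'i' or 'o' add so- … -ak around the stem.
So niwotar → niwotrani.

niwotrani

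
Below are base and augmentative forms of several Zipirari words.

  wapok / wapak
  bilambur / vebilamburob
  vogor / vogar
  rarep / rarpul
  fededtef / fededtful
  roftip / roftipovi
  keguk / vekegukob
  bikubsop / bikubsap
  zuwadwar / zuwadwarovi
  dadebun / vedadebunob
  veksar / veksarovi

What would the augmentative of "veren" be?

vernul

"veren" has last vowel 'e'. The stems whose last vowel is 'e' (fededtef → fededtful, rarep → rarpul) delete the last vowel and add -ul.
So veren → vernul.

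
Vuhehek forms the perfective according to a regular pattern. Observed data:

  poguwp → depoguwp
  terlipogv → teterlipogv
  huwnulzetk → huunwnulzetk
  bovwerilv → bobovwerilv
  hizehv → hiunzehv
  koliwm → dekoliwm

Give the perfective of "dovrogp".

dodovrogp

bovwerilv and hizehv both end in -v yet inflect differently (bobovwerilv, hiunzehv), so the final letter is not what conditions the rule; the second-to-last letter is.
"dovrogp" has second-to-last letter 'g'. The one such stem in the data (terlipogv → teterlipogv) repeats the first consonant+vowel as a prefix (as does bovwerilv), so the same rule applies.
The other patterns: stems whose second-to-last letter is 'w' add the prefix de-; stems whose second-to-last letter is 'h' or 't' insert -un- after the first vowel.
So dovrogp → dodovrogp.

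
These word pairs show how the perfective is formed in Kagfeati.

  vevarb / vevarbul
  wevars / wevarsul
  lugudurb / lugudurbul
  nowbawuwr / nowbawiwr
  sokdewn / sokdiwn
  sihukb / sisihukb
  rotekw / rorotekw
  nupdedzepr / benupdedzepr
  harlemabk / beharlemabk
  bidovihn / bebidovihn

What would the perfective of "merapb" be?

bemerapb

"merapb" has second-to-last letter 'p'. The one such stem in the data (nupdedzepr → benupdedzepr) adds the prefix be-, so the same rule applies.
So merapb → bemerapb.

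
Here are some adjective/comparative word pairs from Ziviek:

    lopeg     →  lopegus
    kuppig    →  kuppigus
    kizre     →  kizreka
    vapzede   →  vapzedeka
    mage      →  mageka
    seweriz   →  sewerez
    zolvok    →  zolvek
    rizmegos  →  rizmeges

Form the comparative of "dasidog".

dasidogus

lopeg and kizre both have last vowel 'e' yet inflect differently (lopegus, kizreka), so the last vowel is not what conditions the rule; the final letter is.
"dasidog" ends in -g. The stems ending in -g (lopeg → lopegus, kuppig → kuppigus) add -us.
The other patterns: stems ending in -e drop the final letter and add -eka; stems ending in -k, -s or -z change the last vowel to 'e'.
So dasidog → dasidogus.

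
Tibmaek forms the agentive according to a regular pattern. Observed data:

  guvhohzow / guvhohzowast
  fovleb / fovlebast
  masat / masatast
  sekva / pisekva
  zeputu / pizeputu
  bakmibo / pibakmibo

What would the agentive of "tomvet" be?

"tomvet" ends in a consonant. The stems ending in a consonant (guvhohzow → guvhohzowast, fovleb → fovlebast, masat → masatast) add -ast.
So tomvet → tomvetast.

tomvetast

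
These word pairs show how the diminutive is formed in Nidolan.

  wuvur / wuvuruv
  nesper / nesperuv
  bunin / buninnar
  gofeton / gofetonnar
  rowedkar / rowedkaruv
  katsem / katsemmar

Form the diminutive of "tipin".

nesper and katsem both have last vowel 'e' yet inflect differently (nesperuv, katsemmar), so the last vowel is not what conditions the rule; the final letter is.
"tipin" ends in -n. The stems ending in -n (bunin → buninnar, gofeton → gofetonnar) double the final consonant and add -ar.
So tipin → tipinnar.

tipinnar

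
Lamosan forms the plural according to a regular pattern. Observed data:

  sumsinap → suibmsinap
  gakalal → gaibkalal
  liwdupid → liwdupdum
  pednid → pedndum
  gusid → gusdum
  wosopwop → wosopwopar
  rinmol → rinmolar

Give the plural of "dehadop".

dehadopar

sumsinap and wosopwop both end in -p yet inflect differently (suibmsinap, wosopwopar), so the final letter is not what conditions the rule; the last vowel is.
"dehadop" has last vowel 'o'. The stems whose last vowel is 'o' (wosopwop → wosopwopar, rinmol → rinmolar) add -ar.
So dehadop → dehadopar.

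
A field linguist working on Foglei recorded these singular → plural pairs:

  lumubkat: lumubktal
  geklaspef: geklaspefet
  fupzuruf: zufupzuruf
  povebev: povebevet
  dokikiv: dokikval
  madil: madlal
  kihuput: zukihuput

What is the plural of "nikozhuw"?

zunikozhuw

geklaspef and fupzuruf both end in -f yet inflect differently (geklaspefet, zufupzuruf), so the final letter is not what conditions the rule; the last vowel is.
"nikozhuw" has last vowel 'u'. The stems whose last vowel is 'u' (fupzuruf → zufupzuruf, kihuput → zukihuput) add the prefix zu-.
So nikozhuw → zunikozhuw.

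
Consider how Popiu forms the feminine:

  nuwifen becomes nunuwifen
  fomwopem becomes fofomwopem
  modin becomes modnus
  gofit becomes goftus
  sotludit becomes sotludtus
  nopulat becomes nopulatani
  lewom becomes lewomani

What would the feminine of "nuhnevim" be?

nuwifen and modin both end in -n yet inflect differently (nunuwifen, modnus), so the final letter is not what conditions the rule; the last vowel is.
"nuhnevim" has last vowel 'i'. The stems whose last vowel is 'i' (modin → modnus, gofit → goftus, sotludit → sotludtus) delete the last vowel and add -us.
The other patterns: stems whose last vowel is 'e' repeat the first consonant+vowel as a prefix; stems whose last vowel is 'a' or 'o' add -ani.
So nuhnevim → nuhnevmus.

nuhnevmus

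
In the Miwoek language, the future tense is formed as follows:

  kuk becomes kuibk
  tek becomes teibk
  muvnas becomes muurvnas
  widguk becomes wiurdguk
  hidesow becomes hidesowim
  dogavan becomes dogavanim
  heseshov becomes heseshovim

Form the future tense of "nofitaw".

kuk and widguk both end in -k yet inflect differently (kuibk, wiurdguk), so the final letter is not what conditions the rule; the number of vowels is.
"nofitaw" has 3 vowels. The stems with 3 vowels (hidesow → hidesowim, dogavan → dogavanim, heseshov → heseshovim) add -im.
The other patterns: stems with 1 vowel insert -ib- after the first vowel; stems with 2 vowels insert -ur- after the first vowel.
So nofitaw → nofitawim.

nofitawim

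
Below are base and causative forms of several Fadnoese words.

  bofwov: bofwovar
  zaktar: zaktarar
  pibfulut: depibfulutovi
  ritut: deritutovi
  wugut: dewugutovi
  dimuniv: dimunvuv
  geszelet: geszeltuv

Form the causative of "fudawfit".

fudawftuv

bofwov and dimuniv both end in -v yet inflect differently (bofwovar, dimunvuv), so the final letter is not what conditions the rule; the last vowel is.
"fudawfit" has last vowel 'i'. The one such stem in the data (dimuniv → dimunvuv) deletes the last vowel and adds -uv (as does geszelet), so the same rule applies.
The other patterns: stems whose last vowel is 'a' or 'o' add -ar; stems whose last vowel is 'u' add de- … -ovi around the stem.
So fudawfit → fudawftuv.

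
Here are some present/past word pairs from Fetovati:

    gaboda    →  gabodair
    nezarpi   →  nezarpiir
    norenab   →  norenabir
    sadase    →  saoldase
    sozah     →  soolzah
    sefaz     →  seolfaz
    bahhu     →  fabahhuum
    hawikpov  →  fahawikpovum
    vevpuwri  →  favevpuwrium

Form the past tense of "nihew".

nezarpi and vevpuwri both end in -i yet inflect differently (nezarpiir, favevpuwrium), so the final letter is not what conditions the rule; the first letter is.
"nihew" begins with n-. The stems beginning with n- (nezarpi → nezarpiir, norenab → norenabir) add -ir.
The other patterns: stems beginning with s- insert -ol- after the first vowel; stems beginning with b-, h- or v- add fa- … -um around the stem.
So nihew → nihewir.

nihewir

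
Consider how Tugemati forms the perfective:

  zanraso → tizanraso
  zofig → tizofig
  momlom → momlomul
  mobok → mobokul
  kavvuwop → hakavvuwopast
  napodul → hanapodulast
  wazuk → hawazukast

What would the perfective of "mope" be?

mobok and wazuk both end in -k yet inflect differently (mobokul, hawazukast), so the final letter is not what conditions the rule; the first letter is.
"mope" begins with m-. The stems beginning with m- (momlom → momlomul, mobok → mobokul) add -ul.
So mope → mopeul.

mopeul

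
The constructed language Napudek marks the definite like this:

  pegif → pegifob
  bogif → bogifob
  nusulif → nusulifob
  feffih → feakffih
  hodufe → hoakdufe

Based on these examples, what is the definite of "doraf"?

pegif and feffih both have last vowel 'i' yet inflect differently (pegifob, feakffih), so the last vowel is not what conditions the rule; the final letter is.
"doraf" ends in -f. The stems ending in -f (pegif → pegifob, bogif → bogifob, nusulif → nusulifob) add -ob.
The other pattern: stems ending in -e or -h insert -ak- after the first vowel.
So doraf → dorafob.

dorafob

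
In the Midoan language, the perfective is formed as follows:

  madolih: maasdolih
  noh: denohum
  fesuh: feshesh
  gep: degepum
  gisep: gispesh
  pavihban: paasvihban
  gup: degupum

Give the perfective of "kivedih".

kiasvedih

"kivedih" has 3 vowels. The stems with 3 vowels (pavihban → paasvihban, madolih → maasdolih) insert -as- after the first vowel.
So kivedih → kiasvedih.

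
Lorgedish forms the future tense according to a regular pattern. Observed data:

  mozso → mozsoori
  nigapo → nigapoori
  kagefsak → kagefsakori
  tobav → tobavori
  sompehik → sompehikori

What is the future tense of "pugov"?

pugovori

Every pair shown (mozso → mozsoori, nigapo → nigapoori, kagefsak → kagefsakori, …) follows the same rule: add -ori.
So pugov → pugovori.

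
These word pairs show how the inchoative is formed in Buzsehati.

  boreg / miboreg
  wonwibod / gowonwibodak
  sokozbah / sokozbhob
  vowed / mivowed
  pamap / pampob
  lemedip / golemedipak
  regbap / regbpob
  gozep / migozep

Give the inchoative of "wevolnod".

gozep and regbap both end in -p yet inflect differently (migozep, regbpob), so the final letter is not what conditions the rule; the last vowel is.
"wevolnod" has last vowel 'o'. The one such stem in the data (wonwibod → gowonwibodak) adds go- … -ak around the stem, so the same rule applies.
So wevolnod → gowevolnodak.

gowevolnodak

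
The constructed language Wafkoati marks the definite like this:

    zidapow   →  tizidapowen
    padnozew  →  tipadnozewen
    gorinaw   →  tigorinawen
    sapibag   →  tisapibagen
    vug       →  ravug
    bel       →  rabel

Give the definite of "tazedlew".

titazedlewen

sapibag and vug both end in -g yet inflect differently (tisapibagen, ravug), so the final letter is not what conditions the rule; the number of vowels is.
"tazedlew" has 3 vowels. The stems with 3 vowels (zidapow → tizidapowen, padnozew → tipadnozewen, gorinaw → tigorinawen) add ti- … -en around the stem.
The other pattern: stems with 1 vowel add the prefix ra-.
So tazedlew → titazedlewen.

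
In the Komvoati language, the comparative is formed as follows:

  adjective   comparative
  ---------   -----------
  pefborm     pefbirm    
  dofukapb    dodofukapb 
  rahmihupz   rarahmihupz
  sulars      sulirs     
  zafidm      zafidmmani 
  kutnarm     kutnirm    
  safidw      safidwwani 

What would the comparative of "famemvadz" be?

zafidm and pefborm both end in -m yet inflect differently (zafidmmani, pefbirm), so the final letter is not what conditions the rule; the second-to-last letter is.
"famemvadz" has second-to-last letter 'd'. The stems whose second-to-last letter is 'd' (zafidm → zafidmmani, safidw → safidwwani) double the final consonant and add -ani.
So famemvadz → famemvadzzani.

famemvadzzani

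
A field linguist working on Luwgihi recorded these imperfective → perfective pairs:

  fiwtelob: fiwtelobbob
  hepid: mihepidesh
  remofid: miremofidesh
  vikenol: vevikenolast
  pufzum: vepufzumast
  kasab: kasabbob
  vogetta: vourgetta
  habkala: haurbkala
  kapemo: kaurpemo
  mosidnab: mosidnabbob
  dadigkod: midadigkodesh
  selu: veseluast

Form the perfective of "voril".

"voril" ends in -l. The one such stem in the data (vikenol → vevikenolast) adds ve- … -ast around the stem, so the same rule applies.
So voril → vevorilast.

vevorilast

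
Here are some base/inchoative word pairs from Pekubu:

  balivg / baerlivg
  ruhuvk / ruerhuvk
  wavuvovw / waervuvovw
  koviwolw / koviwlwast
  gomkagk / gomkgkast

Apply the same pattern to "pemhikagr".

pemhikgrast

wavuvovw and koviwolw both end in -w yet inflect differently (waervuvovw, koviwlwast), so the final letter is not what conditions the rule; the second-to-last letter is.
"pemhikagr" has second-to-last letter 'g'. The one such stem in the data (gomkagk → gomkgkast) deletes the last vowel and adds -ast (as does koviwolw), so the same rule applies.
So pemhikagr → pemhikgrast.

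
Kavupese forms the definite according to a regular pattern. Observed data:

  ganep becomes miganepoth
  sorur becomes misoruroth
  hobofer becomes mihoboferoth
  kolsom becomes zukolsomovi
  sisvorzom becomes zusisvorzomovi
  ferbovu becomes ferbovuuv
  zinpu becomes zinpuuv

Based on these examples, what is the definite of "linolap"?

"linolap" ends in -p. The one such stem in the data (ganep → miganepoth) adds mi- … -oth around the stem, so the same rule applies.
So linolap → milinolapoth.

milinolapoth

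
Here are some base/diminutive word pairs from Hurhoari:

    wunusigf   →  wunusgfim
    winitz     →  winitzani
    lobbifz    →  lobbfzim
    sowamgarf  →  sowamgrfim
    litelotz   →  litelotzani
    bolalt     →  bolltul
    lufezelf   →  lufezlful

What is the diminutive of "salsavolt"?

salsavltul

winitz and lobbifz both end in -z yet inflect differently (winitzani, lobbfzim), so the final letter is not what conditions the rule; the second-to-last letter is.
"salsavolt" has second-to-last letter 'l'. The stems whose second-to-last letter is 'l' (bolalt → bolltul, lufezelf → lufezlful) delete the last vowel and add -ul.
The other patterns: stems whose second-to-last letter is 't' add -ani; stems whose second-to-last letter is 'f', 'g' or 'r' delete the last vowel and add -im.
So salsavolt → salsavltul.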